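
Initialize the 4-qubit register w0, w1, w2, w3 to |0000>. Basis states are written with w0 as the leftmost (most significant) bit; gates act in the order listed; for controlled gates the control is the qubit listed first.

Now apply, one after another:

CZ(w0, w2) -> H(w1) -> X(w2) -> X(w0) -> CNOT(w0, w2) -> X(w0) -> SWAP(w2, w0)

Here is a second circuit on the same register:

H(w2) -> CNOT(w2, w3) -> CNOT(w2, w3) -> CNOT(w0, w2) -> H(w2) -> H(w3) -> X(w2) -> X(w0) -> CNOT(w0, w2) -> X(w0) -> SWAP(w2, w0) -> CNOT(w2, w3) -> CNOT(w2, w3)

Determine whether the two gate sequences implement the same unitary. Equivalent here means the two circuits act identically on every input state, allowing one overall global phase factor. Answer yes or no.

No — the two circuits implement different unitaries, even allowing a global phase.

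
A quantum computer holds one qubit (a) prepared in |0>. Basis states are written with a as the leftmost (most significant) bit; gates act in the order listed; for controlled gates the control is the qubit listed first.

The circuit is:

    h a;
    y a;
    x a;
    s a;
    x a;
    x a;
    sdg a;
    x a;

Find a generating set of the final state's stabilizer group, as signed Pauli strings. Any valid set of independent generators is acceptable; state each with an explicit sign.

The stabilizer group can be generated by -X, among other valid generating sets. Key observation: the block from step 4 through step 7 cancels to the identity and can be dropped.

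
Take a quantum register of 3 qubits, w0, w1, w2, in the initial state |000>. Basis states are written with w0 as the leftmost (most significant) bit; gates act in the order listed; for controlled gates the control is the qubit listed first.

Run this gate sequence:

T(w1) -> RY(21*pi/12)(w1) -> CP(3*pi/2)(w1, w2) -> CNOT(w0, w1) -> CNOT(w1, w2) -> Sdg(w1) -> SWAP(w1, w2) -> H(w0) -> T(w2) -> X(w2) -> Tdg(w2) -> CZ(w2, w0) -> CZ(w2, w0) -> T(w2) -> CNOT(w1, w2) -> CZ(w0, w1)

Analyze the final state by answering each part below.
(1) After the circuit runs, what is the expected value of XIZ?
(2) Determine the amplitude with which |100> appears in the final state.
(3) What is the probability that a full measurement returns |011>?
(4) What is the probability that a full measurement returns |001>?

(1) The observable XIZ averages to -sqrt(2)/2. Key observation: the block from step 11 through step 14 cancels to the identity and can be dropped.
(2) |100> carries amplitude 0 in the final state.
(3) Outcome |011> occurs with probability 1/4 - sqrt(2)/8.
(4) A full measurement returns |001> with probability sqrt(2)/8 + 1/4.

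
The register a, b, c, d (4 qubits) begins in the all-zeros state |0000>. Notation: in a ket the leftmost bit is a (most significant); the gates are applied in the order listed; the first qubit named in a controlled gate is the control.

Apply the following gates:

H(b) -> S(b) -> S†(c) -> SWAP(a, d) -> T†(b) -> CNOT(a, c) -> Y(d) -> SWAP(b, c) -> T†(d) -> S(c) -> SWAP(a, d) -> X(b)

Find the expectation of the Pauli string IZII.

The observable IZII averages to -1.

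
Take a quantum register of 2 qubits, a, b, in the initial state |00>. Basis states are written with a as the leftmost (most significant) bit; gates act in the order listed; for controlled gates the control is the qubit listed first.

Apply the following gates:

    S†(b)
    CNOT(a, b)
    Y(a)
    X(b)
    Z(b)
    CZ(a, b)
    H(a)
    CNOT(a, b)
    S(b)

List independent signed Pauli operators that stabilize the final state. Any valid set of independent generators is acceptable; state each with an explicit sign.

One valid set of independent stabilizer generators is -XY, -ZZ (any independent generating set of the same group is equally correct).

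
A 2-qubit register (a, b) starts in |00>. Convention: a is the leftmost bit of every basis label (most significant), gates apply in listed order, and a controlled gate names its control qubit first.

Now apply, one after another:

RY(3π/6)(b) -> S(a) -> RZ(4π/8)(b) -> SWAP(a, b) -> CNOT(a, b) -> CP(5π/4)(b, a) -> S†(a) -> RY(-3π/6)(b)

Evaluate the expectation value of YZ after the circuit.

In the final state, YZ has expectation -sqrt(2)/2.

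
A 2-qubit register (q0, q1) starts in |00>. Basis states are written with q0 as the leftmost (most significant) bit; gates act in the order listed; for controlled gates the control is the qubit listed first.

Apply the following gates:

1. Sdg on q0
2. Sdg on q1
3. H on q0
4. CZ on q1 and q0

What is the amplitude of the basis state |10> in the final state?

|10> carries amplitude sqrt(2)/2 in the final state.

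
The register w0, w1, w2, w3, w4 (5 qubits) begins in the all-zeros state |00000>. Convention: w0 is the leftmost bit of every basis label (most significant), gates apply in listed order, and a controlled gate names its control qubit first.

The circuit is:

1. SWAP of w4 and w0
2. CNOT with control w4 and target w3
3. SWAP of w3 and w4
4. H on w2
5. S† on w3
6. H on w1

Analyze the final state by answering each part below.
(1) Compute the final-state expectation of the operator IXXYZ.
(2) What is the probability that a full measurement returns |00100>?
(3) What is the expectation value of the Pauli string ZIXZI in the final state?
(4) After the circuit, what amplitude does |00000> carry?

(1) In the final state, IXXYZ has expectation 0.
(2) Outcome |00100> occurs with probability 1/4.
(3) The expectation value of ZIXZI is 1.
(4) The amplitude on |00000> is 1/2.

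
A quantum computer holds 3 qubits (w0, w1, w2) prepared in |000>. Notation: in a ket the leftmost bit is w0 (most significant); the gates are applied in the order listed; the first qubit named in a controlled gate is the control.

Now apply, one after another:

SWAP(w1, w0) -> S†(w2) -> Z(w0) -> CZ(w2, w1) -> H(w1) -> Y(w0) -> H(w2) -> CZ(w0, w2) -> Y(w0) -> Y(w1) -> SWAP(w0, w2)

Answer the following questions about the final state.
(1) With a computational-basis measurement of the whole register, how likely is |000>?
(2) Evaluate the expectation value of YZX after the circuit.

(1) A full measurement returns |000> with probability 1/4.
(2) In the final state, YZX has expectation 0.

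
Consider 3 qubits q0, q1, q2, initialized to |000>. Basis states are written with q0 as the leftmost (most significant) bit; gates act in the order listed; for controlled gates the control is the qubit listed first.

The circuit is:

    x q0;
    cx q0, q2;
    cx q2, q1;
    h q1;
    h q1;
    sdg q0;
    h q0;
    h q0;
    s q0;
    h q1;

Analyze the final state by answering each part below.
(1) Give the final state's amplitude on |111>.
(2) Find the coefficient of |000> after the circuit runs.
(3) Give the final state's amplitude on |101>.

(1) The amplitude on |111> is -sqrt(2)/2.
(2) The final state's coefficient on |000> equals 0.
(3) The final state's coefficient on |101> equals sqrt(2)/2.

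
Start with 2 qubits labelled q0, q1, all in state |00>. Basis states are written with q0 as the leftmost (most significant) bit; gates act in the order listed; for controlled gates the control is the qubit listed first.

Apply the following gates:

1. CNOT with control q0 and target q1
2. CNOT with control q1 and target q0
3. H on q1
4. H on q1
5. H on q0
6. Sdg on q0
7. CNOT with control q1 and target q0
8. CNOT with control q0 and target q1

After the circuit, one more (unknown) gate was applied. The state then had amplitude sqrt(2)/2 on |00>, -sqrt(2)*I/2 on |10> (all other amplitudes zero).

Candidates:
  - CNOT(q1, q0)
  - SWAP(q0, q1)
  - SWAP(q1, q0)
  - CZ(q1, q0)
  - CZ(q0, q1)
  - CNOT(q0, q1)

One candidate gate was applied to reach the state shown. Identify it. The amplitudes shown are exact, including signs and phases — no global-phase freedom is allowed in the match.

The unique candidate consistent with the amplitudes is CNOT(q0, q1).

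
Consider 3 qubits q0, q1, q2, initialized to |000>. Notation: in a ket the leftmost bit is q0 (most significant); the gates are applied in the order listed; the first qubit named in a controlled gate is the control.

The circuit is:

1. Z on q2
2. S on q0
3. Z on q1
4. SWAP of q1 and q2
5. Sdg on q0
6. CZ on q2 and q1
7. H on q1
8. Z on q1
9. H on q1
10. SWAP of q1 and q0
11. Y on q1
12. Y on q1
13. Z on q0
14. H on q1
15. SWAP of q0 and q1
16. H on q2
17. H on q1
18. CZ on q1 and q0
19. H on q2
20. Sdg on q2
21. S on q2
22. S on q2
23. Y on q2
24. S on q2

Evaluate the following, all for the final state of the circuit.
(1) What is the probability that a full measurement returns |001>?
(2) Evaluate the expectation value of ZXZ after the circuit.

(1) Outcome |001> occurs with probability 1/4.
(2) The observable ZXZ averages to 1.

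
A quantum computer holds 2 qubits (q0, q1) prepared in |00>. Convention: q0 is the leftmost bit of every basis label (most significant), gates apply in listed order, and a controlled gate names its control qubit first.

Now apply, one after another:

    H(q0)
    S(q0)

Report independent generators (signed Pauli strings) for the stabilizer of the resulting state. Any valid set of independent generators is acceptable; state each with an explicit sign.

One valid set of independent stabilizer generators is +YI, +IZ (any independent generating set of the same group is equally correct).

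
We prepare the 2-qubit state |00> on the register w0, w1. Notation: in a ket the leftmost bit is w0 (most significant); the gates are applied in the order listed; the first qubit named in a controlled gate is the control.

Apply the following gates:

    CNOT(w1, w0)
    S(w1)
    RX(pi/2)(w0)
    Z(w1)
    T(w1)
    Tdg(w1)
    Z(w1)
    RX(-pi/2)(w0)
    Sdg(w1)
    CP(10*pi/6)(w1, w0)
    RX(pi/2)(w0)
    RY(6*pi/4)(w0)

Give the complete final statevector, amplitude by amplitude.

After the circuit, the state carries amplitude -1/2 + I/2 on |00>, 0 on |01>, 1/2 + I/2 on |10>, 0 on |11>.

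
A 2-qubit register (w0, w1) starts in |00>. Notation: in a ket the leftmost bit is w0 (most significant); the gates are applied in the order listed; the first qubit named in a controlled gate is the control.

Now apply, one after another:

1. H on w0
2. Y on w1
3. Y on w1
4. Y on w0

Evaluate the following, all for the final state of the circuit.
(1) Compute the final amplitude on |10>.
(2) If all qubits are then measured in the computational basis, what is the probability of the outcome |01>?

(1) The amplitude on |10> is sqrt(2)*I/2.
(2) The probability of measuring |01> is 0.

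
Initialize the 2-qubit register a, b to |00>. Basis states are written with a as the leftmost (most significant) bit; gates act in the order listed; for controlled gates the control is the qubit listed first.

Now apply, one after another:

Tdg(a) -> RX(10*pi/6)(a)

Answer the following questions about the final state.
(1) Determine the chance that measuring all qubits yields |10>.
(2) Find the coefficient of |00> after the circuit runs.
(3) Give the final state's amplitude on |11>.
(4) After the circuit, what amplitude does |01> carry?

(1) Outcome |10> occurs with probability 1/4.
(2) |00> carries amplitude -sqrt(3)/2 in the final state.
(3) The final state's coefficient on |11> equals 0.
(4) The final state's coefficient on |01> equals 0.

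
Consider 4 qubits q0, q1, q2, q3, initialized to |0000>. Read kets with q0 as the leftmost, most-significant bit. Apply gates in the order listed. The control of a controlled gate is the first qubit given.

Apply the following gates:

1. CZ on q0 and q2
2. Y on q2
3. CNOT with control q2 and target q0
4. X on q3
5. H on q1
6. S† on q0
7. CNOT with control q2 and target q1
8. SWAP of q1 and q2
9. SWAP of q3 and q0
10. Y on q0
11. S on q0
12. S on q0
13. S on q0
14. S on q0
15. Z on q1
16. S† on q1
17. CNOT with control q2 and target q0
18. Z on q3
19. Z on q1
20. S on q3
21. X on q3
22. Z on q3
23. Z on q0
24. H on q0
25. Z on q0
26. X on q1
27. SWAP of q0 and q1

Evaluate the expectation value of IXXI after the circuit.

In the final state, IXXI has expectation 0. Key observation: gates 11-14 undo each other exactly, leaving only the rest of the circuit to track.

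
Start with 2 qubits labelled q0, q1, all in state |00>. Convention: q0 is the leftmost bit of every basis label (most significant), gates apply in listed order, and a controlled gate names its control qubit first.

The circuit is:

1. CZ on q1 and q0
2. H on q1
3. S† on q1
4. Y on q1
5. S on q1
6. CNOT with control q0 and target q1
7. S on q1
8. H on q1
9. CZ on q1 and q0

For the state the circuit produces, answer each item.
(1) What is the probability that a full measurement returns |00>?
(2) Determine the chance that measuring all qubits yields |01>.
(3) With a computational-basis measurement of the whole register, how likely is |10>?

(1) A full measurement returns |00> with probability 1/2.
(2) The probability of measuring |01> is 1/2.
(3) A full measurement returns |10> with probability 0.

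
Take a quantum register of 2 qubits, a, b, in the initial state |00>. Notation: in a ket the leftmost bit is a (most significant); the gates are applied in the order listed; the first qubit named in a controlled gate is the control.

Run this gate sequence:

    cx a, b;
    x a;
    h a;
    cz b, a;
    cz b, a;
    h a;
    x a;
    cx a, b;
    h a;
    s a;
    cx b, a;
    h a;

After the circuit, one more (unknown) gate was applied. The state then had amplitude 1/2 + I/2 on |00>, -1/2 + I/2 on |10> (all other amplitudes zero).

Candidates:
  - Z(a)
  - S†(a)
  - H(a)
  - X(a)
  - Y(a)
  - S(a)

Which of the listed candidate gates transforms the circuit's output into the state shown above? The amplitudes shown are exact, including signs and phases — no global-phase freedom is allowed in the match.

The applied gate was Z(a). Key observation: gates 1-8 undo each other exactly, leaving only the rest of the circuit to track.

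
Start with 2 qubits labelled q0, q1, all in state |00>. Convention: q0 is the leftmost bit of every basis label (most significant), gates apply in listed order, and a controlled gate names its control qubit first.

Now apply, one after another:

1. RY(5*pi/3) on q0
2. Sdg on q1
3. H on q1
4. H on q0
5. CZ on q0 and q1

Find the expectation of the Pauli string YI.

The expectation value of YI is 0.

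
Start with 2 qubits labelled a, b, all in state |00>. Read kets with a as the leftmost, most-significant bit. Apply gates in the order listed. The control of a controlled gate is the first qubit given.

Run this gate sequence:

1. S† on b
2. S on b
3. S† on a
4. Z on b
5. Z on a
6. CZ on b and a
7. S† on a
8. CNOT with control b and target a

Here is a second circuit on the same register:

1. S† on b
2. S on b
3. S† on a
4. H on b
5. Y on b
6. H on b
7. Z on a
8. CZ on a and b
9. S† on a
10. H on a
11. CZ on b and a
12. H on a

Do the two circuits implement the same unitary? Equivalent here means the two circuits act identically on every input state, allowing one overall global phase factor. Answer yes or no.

No, they are not equivalent — no single phase factor reconciles the two unitaries.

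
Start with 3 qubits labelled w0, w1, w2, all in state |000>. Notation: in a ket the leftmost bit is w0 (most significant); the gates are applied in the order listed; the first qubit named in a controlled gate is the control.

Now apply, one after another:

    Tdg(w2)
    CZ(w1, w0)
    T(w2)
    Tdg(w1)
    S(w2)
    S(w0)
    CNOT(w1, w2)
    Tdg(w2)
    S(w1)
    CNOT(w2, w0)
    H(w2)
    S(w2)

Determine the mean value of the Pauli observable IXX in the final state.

The observable IXX averages to 0.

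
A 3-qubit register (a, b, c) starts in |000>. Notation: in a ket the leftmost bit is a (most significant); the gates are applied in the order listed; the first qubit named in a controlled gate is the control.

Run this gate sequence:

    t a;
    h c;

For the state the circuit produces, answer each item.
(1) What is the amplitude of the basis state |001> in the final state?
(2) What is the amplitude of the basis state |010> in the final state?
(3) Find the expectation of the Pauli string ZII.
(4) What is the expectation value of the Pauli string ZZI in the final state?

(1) The amplitude on |001> is sqrt(2)/2.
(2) The amplitude on |010> is 0.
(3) The expectation value of ZII is 1.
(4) In the final state, ZZI has expectation 1.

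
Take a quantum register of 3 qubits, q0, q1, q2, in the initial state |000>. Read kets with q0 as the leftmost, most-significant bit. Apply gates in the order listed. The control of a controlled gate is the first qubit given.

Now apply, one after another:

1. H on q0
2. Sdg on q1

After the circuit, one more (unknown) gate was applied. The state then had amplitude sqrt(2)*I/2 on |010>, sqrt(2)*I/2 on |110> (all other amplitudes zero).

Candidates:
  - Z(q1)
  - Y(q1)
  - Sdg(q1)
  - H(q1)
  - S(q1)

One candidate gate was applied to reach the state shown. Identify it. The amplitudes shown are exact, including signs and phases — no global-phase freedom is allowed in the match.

The applied gate was Y(q1).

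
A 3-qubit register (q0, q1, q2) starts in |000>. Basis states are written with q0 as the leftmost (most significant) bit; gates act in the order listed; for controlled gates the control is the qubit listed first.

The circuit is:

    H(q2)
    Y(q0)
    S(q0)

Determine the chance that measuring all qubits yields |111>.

The probability of measuring |111> is 0.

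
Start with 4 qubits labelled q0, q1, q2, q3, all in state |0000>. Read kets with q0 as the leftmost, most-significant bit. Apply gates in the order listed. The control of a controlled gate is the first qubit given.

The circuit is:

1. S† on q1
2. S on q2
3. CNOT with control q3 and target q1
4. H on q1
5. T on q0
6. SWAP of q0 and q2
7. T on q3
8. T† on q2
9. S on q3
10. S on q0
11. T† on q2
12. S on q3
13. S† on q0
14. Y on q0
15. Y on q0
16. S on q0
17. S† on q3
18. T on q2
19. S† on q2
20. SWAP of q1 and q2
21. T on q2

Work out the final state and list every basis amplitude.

After the circuit, the state carries amplitude sqrt(2)/2 on |0000>, sqrt(2)*exp(I*pi/4)/2 on |0010>, and 0 on every other basis state.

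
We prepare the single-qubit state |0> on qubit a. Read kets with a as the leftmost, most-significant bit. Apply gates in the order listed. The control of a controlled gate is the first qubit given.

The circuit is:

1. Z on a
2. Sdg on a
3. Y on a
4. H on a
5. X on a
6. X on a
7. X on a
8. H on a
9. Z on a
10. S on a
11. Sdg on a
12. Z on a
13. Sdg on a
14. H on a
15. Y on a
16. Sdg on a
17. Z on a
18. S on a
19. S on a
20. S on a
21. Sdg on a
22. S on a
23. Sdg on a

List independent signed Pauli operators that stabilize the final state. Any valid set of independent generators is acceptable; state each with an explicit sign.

The final state is stabilized by the group generated by -Y; other independent generating sets are equally valid. Key observation: the block from step 10 through step 11 cancels to the identity and can be dropped.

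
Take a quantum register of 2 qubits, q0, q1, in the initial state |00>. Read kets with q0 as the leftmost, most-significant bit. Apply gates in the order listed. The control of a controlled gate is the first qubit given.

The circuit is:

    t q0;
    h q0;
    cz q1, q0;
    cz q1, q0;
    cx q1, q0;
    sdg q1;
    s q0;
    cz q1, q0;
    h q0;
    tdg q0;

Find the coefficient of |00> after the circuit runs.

The final state's coefficient on |00> equals 1/2 + I/2.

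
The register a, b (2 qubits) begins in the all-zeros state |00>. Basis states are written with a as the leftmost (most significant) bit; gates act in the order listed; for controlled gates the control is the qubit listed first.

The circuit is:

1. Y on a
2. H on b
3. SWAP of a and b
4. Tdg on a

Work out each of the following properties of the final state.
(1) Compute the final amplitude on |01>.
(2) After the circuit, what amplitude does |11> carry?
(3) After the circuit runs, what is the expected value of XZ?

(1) The amplitude on |01> is sqrt(2)*I/2.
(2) |11> carries amplitude sqrt(2)*exp(I*pi/4)/2 in the final state.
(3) The observable XZ averages to -sqrt(2)/2.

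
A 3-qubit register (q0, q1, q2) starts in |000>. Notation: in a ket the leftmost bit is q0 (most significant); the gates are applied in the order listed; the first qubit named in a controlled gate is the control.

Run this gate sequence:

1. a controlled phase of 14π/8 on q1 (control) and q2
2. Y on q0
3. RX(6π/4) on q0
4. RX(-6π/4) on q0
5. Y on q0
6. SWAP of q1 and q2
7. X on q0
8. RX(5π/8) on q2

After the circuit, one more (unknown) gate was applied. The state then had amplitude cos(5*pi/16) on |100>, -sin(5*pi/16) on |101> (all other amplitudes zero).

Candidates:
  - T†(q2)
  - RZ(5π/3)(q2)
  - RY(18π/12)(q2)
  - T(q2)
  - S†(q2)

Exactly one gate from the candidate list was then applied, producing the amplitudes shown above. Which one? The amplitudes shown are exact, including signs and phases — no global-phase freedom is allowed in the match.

The applied gate was S†(q2). Key observation: the block from step 2 through step 5 cancels to the identity and can be dropped.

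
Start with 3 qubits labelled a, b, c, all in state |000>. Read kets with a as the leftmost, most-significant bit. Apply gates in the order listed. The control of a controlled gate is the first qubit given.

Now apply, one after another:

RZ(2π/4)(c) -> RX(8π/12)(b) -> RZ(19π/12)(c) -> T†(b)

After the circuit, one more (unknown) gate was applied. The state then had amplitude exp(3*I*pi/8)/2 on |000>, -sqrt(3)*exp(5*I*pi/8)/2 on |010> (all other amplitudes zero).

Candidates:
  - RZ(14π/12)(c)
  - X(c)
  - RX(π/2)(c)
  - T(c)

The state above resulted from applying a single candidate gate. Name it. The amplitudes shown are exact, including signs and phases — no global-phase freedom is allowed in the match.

It was RZ(14π/12)(c) that produced the state shown.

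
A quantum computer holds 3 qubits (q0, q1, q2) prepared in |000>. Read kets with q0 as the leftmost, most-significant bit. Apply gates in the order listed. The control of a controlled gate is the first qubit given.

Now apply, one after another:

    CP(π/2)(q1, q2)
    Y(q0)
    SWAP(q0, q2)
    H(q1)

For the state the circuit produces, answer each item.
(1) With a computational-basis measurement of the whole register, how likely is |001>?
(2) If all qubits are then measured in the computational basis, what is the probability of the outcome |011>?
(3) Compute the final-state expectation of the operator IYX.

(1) The probability of measuring |001> is 1/2.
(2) The probability of measuring |011> is 1/2.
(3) In the final state, IYX has expectation 0.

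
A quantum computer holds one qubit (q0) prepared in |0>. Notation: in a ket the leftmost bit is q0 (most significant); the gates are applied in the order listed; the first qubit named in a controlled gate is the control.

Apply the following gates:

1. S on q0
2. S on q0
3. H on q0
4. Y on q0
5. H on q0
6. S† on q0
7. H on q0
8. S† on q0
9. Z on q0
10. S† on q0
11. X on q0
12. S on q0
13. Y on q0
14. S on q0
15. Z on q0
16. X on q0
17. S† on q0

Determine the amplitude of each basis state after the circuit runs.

After the circuit, the state carries amplitude sqrt(2)/2 on |0>, sqrt(2)*I/2 on |1>.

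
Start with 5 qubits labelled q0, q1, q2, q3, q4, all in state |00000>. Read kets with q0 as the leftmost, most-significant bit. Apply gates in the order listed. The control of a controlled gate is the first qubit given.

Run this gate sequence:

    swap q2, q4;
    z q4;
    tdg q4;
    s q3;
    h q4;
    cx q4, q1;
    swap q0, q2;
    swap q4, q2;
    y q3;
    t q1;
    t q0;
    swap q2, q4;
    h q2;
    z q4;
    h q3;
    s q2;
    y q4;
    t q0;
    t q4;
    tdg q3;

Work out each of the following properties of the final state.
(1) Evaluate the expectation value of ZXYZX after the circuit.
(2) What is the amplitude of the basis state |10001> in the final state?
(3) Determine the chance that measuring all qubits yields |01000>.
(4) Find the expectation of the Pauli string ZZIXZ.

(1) The expectation value of ZXYZX is 0.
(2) |10001> carries amplitude 0 in the final state.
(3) The probability of measuring |01000> is 1/8.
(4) The observable ZZIXZ averages to sqrt(2)/2.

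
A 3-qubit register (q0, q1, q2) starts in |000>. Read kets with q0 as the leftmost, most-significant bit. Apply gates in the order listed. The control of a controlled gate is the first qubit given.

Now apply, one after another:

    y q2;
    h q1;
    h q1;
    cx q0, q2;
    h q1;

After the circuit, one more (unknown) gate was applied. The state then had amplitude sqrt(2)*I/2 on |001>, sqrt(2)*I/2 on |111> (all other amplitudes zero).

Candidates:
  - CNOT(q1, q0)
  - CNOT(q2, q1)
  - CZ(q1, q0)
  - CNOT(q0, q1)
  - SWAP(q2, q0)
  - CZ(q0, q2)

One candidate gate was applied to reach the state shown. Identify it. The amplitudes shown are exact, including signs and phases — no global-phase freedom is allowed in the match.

The unique candidate consistent with the amplitudes is CNOT(q1, q0). Key observation: gates 2-3 undo each other exactly, leaving only the rest of the circuit to track.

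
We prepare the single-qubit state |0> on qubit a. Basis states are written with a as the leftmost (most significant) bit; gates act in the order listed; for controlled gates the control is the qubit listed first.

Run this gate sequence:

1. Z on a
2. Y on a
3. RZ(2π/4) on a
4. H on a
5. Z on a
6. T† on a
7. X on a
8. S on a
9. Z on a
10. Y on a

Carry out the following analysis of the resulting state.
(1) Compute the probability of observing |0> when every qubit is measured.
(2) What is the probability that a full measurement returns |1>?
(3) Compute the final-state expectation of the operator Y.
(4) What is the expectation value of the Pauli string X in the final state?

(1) Outcome |0> occurs with probability 1/2.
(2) The probability of measuring |1> is 1/2.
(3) The expectation value of Y is -sqrt(2)/2.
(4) The observable X averages to -sqrt(2)/2.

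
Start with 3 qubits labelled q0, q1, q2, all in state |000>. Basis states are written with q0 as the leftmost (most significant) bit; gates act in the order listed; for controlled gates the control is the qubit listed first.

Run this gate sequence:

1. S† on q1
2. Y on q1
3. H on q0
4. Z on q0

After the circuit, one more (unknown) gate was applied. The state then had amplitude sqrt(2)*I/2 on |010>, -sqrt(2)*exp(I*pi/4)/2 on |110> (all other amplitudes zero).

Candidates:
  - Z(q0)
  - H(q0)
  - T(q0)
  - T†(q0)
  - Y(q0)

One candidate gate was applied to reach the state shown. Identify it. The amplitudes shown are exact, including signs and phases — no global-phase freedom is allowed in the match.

It was T†(q0) that produced the state shown.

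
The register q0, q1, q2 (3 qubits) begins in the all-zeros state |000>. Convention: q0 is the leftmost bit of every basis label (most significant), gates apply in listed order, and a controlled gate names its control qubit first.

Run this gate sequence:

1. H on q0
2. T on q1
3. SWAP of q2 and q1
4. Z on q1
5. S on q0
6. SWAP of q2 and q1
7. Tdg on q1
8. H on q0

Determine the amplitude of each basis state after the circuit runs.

After the circuit, the state carries amplitude 1/2 + I/2 on |000>, 1/2 - I/2 on |100>, and 0 on every other basis state.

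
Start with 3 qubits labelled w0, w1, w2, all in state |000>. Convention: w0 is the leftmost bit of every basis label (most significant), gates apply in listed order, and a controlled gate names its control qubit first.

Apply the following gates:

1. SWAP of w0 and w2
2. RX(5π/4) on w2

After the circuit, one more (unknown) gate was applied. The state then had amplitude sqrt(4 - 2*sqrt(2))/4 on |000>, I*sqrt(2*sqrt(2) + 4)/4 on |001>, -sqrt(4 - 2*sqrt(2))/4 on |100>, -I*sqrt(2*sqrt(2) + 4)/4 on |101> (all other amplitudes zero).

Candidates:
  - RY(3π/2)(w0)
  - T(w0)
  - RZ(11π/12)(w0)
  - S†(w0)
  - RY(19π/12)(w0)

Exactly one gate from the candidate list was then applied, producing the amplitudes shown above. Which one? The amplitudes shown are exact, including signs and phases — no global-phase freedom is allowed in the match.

The unique candidate consistent with the amplitudes is RY(3π/2)(w0).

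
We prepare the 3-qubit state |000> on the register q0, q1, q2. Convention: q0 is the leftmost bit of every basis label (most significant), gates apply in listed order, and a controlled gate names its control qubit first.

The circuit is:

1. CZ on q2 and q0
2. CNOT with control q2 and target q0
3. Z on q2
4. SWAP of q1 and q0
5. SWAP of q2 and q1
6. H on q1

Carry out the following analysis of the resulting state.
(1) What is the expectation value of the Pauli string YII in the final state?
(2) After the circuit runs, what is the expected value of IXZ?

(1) The observable YII averages to 0.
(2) In the final state, IXZ has expectation 1.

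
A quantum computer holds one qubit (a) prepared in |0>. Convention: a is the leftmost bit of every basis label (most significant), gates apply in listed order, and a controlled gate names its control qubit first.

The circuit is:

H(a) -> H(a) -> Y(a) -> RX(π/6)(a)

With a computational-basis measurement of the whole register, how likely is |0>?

The probability of measuring |0> is 1/2 - sqrt(3)/4. Key observation: steps 1-2 multiply out to the identity, so the circuit reduces to the remaining gates.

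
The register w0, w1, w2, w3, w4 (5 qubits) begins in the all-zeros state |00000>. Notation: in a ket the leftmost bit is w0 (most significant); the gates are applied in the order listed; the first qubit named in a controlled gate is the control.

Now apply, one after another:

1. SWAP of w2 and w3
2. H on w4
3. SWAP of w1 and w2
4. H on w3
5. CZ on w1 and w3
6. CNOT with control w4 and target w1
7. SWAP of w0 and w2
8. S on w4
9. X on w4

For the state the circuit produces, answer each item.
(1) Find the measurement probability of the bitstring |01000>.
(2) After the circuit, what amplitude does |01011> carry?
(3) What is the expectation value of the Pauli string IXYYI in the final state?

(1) Outcome |01000> occurs with probability 1/4.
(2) The amplitude on |01011> is 0.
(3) The expectation value of IXYYI is 0.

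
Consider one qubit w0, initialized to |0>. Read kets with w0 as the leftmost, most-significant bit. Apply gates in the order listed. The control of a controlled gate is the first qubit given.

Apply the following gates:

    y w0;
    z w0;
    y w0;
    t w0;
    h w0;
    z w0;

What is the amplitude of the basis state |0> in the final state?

The amplitude on |0> is -sqrt(2)/2.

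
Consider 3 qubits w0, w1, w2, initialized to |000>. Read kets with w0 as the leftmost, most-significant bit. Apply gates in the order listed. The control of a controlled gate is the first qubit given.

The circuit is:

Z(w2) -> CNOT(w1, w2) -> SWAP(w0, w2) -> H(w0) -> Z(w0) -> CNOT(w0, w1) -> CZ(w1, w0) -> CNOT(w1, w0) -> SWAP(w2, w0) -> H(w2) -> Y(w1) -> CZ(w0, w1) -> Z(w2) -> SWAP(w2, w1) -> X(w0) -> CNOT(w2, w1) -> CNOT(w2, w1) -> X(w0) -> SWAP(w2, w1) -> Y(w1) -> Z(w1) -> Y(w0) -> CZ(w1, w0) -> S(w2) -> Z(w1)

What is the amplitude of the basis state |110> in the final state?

The amplitude on |110> is -I/2. Key observation: steps 14-19 multiply out to the identity, so the circuit reduces to the remaining gates.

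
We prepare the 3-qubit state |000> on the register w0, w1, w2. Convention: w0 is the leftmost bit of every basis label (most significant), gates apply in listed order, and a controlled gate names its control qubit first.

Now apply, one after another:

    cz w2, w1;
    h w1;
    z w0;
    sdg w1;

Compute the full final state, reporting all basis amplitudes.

After the circuit, the state carries amplitude sqrt(2)/2 on |000>, -sqrt(2)*I/2 on |010>, and 0 on every other basis state.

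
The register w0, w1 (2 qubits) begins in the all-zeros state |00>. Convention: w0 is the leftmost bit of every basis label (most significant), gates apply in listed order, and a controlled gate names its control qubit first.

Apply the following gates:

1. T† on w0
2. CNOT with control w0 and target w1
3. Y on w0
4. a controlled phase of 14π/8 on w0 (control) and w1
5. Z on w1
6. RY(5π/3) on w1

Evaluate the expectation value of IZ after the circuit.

The observable IZ averages to 1/2.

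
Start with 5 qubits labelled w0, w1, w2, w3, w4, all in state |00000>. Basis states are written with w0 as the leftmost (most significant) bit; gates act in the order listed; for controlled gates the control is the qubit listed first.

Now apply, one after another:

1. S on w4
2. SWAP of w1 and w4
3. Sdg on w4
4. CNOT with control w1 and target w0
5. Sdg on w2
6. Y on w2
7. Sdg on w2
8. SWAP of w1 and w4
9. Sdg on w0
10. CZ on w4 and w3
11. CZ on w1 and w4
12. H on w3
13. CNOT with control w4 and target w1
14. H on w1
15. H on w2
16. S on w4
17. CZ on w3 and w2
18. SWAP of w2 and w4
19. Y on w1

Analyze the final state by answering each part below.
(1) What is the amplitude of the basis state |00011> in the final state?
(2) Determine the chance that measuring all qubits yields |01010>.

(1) The final state's coefficient on |00011> equals -sqrt(2)*I/4.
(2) A full measurement returns |01010> with probability 1/8.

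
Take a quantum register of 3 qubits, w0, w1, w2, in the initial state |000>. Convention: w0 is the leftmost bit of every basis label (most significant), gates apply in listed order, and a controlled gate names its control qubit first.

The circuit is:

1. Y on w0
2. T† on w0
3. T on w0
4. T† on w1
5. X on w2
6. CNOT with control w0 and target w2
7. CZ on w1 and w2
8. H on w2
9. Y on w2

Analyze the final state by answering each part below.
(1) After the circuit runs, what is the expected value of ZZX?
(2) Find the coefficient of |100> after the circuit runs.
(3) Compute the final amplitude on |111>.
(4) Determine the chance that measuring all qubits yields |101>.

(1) The expectation value of ZZX is 1.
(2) The amplitude on |100> is sqrt(2)/2.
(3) The amplitude on |111> is 0.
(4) Outcome |101> occurs with probability 1/2.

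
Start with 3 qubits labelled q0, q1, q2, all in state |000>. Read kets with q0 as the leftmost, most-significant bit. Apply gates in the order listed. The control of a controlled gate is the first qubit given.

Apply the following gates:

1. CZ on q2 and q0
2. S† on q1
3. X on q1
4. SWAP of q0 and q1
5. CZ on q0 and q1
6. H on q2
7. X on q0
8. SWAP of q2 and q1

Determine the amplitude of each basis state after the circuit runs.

After the circuit, the state carries amplitude sqrt(2)/2 on |000>, sqrt(2)/2 on |010>, and 0 on every other basis state.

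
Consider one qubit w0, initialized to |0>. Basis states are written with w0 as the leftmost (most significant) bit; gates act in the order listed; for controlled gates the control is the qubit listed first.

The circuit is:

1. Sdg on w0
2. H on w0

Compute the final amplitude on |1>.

The amplitude on |1> is sqrt(2)/2.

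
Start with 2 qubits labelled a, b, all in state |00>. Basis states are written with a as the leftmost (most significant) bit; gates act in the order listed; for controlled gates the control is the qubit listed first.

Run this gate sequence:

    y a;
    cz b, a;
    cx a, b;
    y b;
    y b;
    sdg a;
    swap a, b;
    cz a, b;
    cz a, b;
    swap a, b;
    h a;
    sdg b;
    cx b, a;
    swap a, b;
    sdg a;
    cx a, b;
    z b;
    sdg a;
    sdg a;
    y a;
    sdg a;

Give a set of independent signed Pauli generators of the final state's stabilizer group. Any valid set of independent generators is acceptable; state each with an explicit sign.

One valid set of independent stabilizer generators is +IX, +ZI (any independent generating set of the same group is equally correct).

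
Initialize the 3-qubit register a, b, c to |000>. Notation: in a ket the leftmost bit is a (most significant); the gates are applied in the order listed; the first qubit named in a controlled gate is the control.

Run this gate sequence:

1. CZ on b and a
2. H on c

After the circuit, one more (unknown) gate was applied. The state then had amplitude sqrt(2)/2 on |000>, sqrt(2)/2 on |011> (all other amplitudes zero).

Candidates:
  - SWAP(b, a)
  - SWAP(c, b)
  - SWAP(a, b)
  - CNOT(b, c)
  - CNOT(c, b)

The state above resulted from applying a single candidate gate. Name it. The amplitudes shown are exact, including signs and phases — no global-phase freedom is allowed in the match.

The unique candidate consistent with the amplitudes is CNOT(c, b).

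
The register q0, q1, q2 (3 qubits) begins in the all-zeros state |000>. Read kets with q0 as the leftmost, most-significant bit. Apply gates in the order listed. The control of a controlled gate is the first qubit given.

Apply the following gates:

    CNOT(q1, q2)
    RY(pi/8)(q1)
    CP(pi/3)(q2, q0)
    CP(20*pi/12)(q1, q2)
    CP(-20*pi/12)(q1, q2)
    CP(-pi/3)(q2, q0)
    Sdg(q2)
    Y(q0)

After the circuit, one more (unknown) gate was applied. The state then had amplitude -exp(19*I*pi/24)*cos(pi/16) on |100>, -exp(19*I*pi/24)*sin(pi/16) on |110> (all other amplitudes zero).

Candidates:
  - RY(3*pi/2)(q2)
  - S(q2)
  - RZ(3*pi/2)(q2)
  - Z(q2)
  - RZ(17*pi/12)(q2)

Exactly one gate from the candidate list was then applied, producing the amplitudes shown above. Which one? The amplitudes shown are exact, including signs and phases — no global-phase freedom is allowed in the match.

The applied gate was RZ(17*pi/12)(q2). Key observation: the block from step 3 through step 6 cancels to the identity and can be dropped.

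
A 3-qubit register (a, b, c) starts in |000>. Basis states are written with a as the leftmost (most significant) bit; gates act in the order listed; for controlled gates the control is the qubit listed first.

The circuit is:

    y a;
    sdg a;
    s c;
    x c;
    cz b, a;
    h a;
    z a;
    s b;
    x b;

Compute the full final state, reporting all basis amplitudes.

After the circuit, the state carries amplitude sqrt(2)/2 on |011>, sqrt(2)/2 on |111>, and 0 on every other basis state.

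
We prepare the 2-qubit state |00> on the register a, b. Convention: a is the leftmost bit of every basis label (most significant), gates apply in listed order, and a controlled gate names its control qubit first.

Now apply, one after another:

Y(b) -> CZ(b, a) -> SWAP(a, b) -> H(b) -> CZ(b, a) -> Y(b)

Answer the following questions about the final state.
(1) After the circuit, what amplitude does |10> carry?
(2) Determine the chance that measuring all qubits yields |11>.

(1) The final state's coefficient on |10> equals -sqrt(2)/2.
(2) A full measurement returns |11> with probability 1/2.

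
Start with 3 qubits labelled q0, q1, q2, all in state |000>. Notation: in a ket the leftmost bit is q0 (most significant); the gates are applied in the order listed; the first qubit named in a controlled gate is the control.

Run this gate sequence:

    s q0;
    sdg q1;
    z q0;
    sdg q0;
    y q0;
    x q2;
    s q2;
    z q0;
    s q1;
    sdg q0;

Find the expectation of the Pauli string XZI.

The expectation value of XZI is 0.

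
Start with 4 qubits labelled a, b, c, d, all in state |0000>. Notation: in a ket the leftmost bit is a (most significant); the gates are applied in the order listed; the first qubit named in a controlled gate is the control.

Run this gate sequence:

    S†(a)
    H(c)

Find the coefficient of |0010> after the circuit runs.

|0010> carries amplitude sqrt(2)/2 in the final state.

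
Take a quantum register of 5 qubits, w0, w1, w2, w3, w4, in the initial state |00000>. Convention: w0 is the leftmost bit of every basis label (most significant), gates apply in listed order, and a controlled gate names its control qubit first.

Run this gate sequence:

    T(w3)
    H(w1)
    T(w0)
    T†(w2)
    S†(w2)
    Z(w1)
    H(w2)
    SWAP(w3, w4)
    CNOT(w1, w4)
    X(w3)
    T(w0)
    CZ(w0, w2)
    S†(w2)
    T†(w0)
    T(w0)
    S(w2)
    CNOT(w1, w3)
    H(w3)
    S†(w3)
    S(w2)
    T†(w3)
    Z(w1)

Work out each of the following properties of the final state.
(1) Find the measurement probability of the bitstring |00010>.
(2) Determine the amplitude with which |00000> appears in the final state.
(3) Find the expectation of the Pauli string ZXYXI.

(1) A full measurement returns |00010> with probability 1/8. Key observation: gates 13-16 undo each other exactly, leaving only the rest of the circuit to track.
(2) |00000> carries amplitude sqrt(2)/4 in the final state.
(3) The observable ZXYXI averages to 0.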